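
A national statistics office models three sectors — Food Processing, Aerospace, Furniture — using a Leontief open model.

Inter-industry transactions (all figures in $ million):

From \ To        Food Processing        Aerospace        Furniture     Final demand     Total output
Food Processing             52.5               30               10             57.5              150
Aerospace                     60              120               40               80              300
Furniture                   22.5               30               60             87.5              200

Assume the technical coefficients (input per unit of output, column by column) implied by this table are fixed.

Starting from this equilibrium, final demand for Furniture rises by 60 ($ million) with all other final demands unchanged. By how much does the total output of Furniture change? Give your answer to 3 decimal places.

Δx_3 = 94.382

Technical coefficients a_ij = z_ij / X_j:
  a_11 = 52.5/150 = 0.35, a_21 = 60/150 = 0.40, a_31 = 22.5/150 = 0.15
  a_12 = 30/300 = 0.10, a_22 = 120/300 = 0.40, a_32 = 30/300 = 0.10
  a_13 = 10/200 = 0.05, a_23 = 40/200 = 0.20, a_33 = 60/200 = 0.30
I − A =
  [   0.65    -0.10    -0.05]
  [  -0.40     0.60    -0.20]
  [  -0.15    -0.10     0.70]
Cofactors of I−A, C_ij = (−1)^(i+j)·(minor ij) (rows/columns in the sector order above):
  C_11 = (0.60)(0.70) − (-0.20)(-0.10) = 0.4000
  C_12 = −[(-0.40)(0.70) − (-0.20)(-0.15)] = 0.3100
  C_13 = (-0.40)(-0.10) − (0.60)(-0.15) = 0.1300
  C_21 = −[(-0.10)(0.70) − (-0.05)(-0.10)] = 0.0750
  C_22 = (0.65)(0.70) − (-0.05)(-0.15) = 0.4475
  C_23 = −[(0.65)(-0.10) − (-0.10)(-0.15)] = 0.0800
  C_31 = (-0.10)(-0.20) − (-0.05)(0.60) = 0.0500
  C_32 = −[(0.65)(-0.20) − (-0.05)(-0.40)] = 0.1500
  C_33 = (0.65)(0.60) − (-0.10)(-0.40) = 0.3500
det(I−A) = Σ_j (I−A)_1j·C_1j = (0.65)(0.4000) + (-0.10)(0.3100) + (-0.05)(0.1300) = 0.2225
adj(I−A) = Cᵀ =
  [ 0.4000   0.0750   0.0500]
  [ 0.3100   0.4475   0.1500]
  [ 0.1300   0.0800   0.3500]
(I − A)⁻¹ = adj(I−A) / det(I−A) ≈
  [   1.7978     0.3371     0.2247]
  [   1.3933     2.0112     0.6742]
  [   0.5843     0.3596     1.5730]
Δx = (I − A)⁻¹ Δd with Δd having +60 in the Furniture component and 0 elsewhere.
So Δx_3 = L_33 · (+60), where L_33 = adj(I−A)_33 / det(I−A) = 0.3500 / 0.2225.
Δx_3 = 0.3500 × (+60) / 0.2225 = 21.00 / 0.2225 ≈ 94.382.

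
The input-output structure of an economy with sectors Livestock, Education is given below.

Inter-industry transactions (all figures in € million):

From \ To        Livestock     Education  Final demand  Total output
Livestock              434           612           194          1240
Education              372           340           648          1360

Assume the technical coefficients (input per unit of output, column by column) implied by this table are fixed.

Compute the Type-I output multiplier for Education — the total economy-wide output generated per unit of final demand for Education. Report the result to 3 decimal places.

m_E = 3.121

Technical coefficients a_ij = z_ij / X_j:
  a_LL = 434/1240 = 0.35, a_EL = 372/1240 = 0.30
  a_LE = 612/1360 = 0.45, a_EE = 340/1360 = 0.25
I − A =
  [   0.65    -0.45]
  [  -0.30     0.75]
det(I−A) = (0.65)(0.75) − (-0.45)(-0.30) = 0.3525
adj(I−A) = [[0.75, 0.45], [0.30, 0.65]]
(I − A)⁻¹ = adj(I−A) / det(I−A) ≈
  [   2.1277     1.2766]
  [   0.8511     1.8440]
The output multiplier for sector j is the column-j sum of the Leontief inverse (I − A)⁻¹ = adj(I−A) / det(I−A).
Column E of adj(I−A): (0.45, 0.65); det(I−A) = 0.3525.
m_E = (0.45 + 0.65) / 0.3525 = 1.10 / 0.3525 ≈ 3.121.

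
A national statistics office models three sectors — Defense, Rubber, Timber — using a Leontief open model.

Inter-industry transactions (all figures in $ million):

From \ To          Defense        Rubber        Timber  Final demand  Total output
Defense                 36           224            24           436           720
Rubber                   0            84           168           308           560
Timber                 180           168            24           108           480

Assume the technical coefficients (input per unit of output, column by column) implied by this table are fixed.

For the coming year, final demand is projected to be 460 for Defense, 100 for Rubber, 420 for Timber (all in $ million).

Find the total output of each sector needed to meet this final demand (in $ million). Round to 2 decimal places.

Technical coefficients a_ij = z_ij / X_j:
  a_11 = 36/720 = 0.05, a_21 = 0/720 = 0.00, a_31 = 180/720 = 0.25
  a_12 = 224/560 = 0.40, a_22 = 84/560 = 0.15, a_32 = 168/560 = 0.30
  a_13 = 24/480 = 0.05, a_23 = 168/480 = 0.35, a_33 = 24/480 = 0.05
I − A =
  [   0.95    -0.40    -0.05]
  [   0.00     0.85    -0.35]
  [  -0.25    -0.30     0.95]
Cofactors of I−A, C_ij = (−1)^(i+j)·(minor ij) (rows/columns in the sector order above):
  C_11 = (0.85)(0.95) − (-0.35)(-0.30) = 0.7025
  C_12 = −[(0.00)(0.95) − (-0.35)(-0.25)] = 0.0875
  C_13 = (0.00)(-0.30) − (0.85)(-0.25) = 0.2125
  C_21 = −[(-0.40)(0.95) − (-0.05)(-0.30)] = 0.3950
  C_22 = (0.95)(0.95) − (-0.05)(-0.25) = 0.8900
  C_23 = −[(0.95)(-0.30) − (-0.40)(-0.25)] = 0.3850
  C_31 = (-0.40)(-0.35) − (-0.05)(0.85) = 0.1825
  C_32 = −[(0.95)(-0.35) − (-0.05)(0.00)] = 0.3325
  C_33 = (0.95)(0.85) − (-0.40)(0.00) = 0.8075
det(I−A) = Σ_j (I−A)_1j·C_1j = (0.95)(0.7025) + (-0.40)(0.0875) + (-0.05)(0.2125) = 0.62175
adj(I−A) = Cᵀ =
  [ 0.7025   0.3950   0.1825]
  [ 0.0875   0.8900   0.3325]
  [ 0.2125   0.3850   0.8075]
(I − A)⁻¹ = adj(I−A) / det(I−A) ≈
  [   1.1299     0.6353     0.2935]
  [   0.1407     1.4314     0.5348]
  [   0.3418     0.6192     1.2988]
x = (I − A)⁻¹ d = adj(I−A)·d / det(I−A), with det(I−A) = 0.62175:
  x_1 = (0.7025·460 + 0.3950·100 + 0.1825·420) / 0.62175 = 439.30 / 0.62175 ≈ 706.55
  x_2 = (0.0875·460 + 0.8900·100 + 0.3325·420) / 0.62175 = 268.90 / 0.62175 ≈ 432.49
  x_3 = (0.2125·460 + 0.3850·100 + 0.8075·420) / 0.62175 = 475.40 / 0.62175 ≈ 764.62

x_1 = 706.55, x_2 = 432.49, x_3 = 764.62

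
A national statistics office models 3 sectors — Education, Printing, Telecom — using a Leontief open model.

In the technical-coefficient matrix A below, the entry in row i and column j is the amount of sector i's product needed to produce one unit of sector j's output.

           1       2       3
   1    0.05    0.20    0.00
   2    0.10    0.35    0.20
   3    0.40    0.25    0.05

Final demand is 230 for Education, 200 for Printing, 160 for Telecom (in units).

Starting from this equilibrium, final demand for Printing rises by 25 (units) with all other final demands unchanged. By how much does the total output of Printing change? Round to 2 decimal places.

Δx_2 = 44.76

I − A =
  [   0.95    -0.20     0.00]
  [  -0.10     0.65    -0.20]
  [  -0.40    -0.25     0.95]
Cofactors of I−A, C_ij = (−1)^(i+j)·(minor ij) (rows/columns in the sector order above):
  C_11 = (0.65)(0.95) − (-0.20)(-0.25) = 0.5675
  C_12 = −[(-0.10)(0.95) − (-0.20)(-0.40)] = 0.1750
  C_13 = (-0.10)(-0.25) − (0.65)(-0.40) = 0.2850
  C_21 = −[(-0.20)(0.95) − (0.00)(-0.25)] = 0.1900
  C_22 = (0.95)(0.95) − (0.00)(-0.40) = 0.9025
  C_23 = −[(0.95)(-0.25) − (-0.20)(-0.40)] = 0.3175
  C_31 = (-0.20)(-0.20) − (0.00)(0.65) = 0.0400
  C_32 = −[(0.95)(-0.20) − (0.00)(-0.10)] = 0.1900
  C_33 = (0.95)(0.65) − (-0.20)(-0.10) = 0.5975
det(I−A) = Σ_j (I−A)_1j·C_1j = (0.95)(0.5675) + (-0.20)(0.1750) + (0.00)(0.2850) = 0.504125
adj(I−A) = Cᵀ =
  [ 0.5675   0.1900   0.0400]
  [ 0.1750   0.9025   0.1900]
  [ 0.2850   0.3175   0.5975]
(I − A)⁻¹ = adj(I−A) / det(I−A) ≈
  [   1.1257     0.3769     0.0793]
  [   0.3471     1.7902     0.3769]
  [   0.5653     0.6298     1.1852]
Δx = (I − A)⁻¹ Δd with Δd having +25 in the Printing component and 0 elsewhere.
So Δx_2 = L_22 · (+25), where L_22 = adj(I−A)_22 / det(I−A) = 0.9025 / 0.504125.
Δx_2 = 0.9025 × (+25) / 0.504125 = 22.5625 / 0.504125 ≈ 44.76.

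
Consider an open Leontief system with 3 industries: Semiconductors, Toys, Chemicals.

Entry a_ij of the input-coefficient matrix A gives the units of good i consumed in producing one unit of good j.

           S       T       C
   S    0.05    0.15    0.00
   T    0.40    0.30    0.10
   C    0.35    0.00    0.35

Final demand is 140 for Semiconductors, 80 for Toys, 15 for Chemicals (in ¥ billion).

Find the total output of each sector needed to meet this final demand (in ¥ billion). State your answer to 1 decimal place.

x_S = 184.9, x_T = 237.4, x_C = 122.6

I − A =
  [   0.95    -0.15     0.00]
  [  -0.40     0.70    -0.10]
  [  -0.35     0.00     0.65]
Cofactors of I−A, C_ij = (−1)^(i+j)·(minor ij) (rows/columns in the sector order above):
  C_11 = (0.70)(0.65) − (-0.10)(0.00) = 0.4550
  C_12 = −[(-0.40)(0.65) − (-0.10)(-0.35)] = 0.2950
  C_13 = (-0.40)(0.00) − (0.70)(-0.35) = 0.2450
  C_21 = −[(-0.15)(0.65) − (0.00)(0.00)] = 0.0975
  C_22 = (0.95)(0.65) − (0.00)(-0.35) = 0.6175
  C_23 = −[(0.95)(0.00) − (-0.15)(-0.35)] = 0.0525
  C_31 = (-0.15)(-0.10) − (0.00)(0.70) = 0.0150
  C_32 = −[(0.95)(-0.10) − (0.00)(-0.40)] = 0.0950
  C_33 = (0.95)(0.70) − (-0.15)(-0.40) = 0.6050
det(I−A) = Σ_j (I−A)_1j·C_1j = (0.95)(0.4550) + (-0.15)(0.2950) + (0.00)(0.2450) = 0.3880
adj(I−A) = Cᵀ =
  [ 0.4550   0.0975   0.0150]
  [ 0.2950   0.6175   0.0950]
  [ 0.2450   0.0525   0.6050]
(I − A)⁻¹ = adj(I−A) / det(I−A) ≈
  [   1.1727     0.2513     0.0387]
  [   0.7603     1.5915     0.2448]
  [   0.6314     0.1353     1.5593]
x = (I − A)⁻¹ d = adj(I−A)·d / det(I−A), with det(I−A) = 0.3880:
  x_S = (0.4550·140 + 0.0975·80 + 0.0150·15) / 0.3880 = 71.725 / 0.3880 ≈ 184.9
  x_T = (0.2950·140 + 0.6175·80 + 0.0950·15) / 0.3880 = 92.125 / 0.3880 ≈ 237.4
  x_C = (0.2450·140 + 0.0525·80 + 0.6050·15) / 0.3880 = 47.575 / 0.3880 ≈ 122.6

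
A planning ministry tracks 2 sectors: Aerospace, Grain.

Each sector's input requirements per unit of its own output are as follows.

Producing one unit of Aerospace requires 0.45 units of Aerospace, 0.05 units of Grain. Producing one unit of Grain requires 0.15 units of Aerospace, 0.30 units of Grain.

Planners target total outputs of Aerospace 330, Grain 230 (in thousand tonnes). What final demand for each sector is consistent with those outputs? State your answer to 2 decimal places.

I − A =
  [   0.55    -0.15]
  [  -0.05     0.70]
d = (I − A) x:
  d_A = (+0.55)·330 + (-0.15)·230 = 147.00
  d_G = (-0.05)·330 + (+0.70)·230 = 144.50

d_A = 147.00, d_G = 144.50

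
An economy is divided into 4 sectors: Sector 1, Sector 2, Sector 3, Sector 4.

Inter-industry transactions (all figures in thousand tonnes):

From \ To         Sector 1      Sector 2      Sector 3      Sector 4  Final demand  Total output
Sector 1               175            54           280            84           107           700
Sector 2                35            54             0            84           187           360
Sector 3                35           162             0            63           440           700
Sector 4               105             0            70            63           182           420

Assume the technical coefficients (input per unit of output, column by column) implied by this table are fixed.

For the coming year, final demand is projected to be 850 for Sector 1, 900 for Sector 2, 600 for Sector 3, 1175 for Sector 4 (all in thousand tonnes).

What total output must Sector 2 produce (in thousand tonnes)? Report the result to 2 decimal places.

Technical coefficients a_ij = z_ij / X_j:
  a_11 = 175/700 = 0.25, a_21 = 35/700 = 0.05, a_31 = 35/700 = 0.05, a_41 = 105/700 = 0.15
  a_12 = 54/360 = 0.15, a_22 = 54/360 = 0.15, a_32 = 162/360 = 0.45, a_42 = 0/360 = 0.00
  a_13 = 280/700 = 0.40, a_23 = 0/700 = 0.00, a_33 = 0/700 = 0.00, a_43 = 70/700 = 0.10
  a_14 = 84/420 = 0.20, a_24 = 84/420 = 0.20, a_34 = 63/420 = 0.15, a_44 = 63/420 = 0.15
I − A =
  [   0.75    -0.15    -0.40    -0.20]
  [  -0.05     0.85     0.00    -0.20]
  [  -0.05    -0.45     1.00    -0.15]
  [  -0.15     0.00    -0.10     0.85]
Compute the cofactors C_ij = (−1)^(i+j)·(3×3 minor ij) of I−A; the adjugate is their transpose:
adj(I−A) = Cᵀ =
  [ 0.700750   0.287250   0.309000   0.287000]
  [ 0.072750   0.569250   0.045000   0.159000]
  [ 0.087875   0.283125   0.505500   0.176500]
  [ 0.134000   0.084000   0.114000   0.604000]
det(I−A) = Σ_j (I−A)_1j·C_1j = (0.75)(0.700750) + (-0.15)(0.072750) + (-0.40)(0.087875) + (-0.20)(0.134000) = 0.4527
(I − A)⁻¹ = adj(I−A) / det(I−A) ≈
  [   1.5479     0.6345     0.6826     0.6340]
  [   0.1607     1.2575     0.0994     0.3512]
  [   0.1941     0.6254     1.1166     0.3899]
  [   0.2960     0.1856     0.2518     1.3342]
x = (I − A)⁻¹ d = adj(I−A)·d / det(I−A), with det(I−A) = 0.4527:
  x_1 = (0.700750·850 + 0.287250·900 + 0.309000·600 + 0.287000·1175) / 0.4527 = 1376.7875 / 0.4527 ≈ 3041.28
  x_2 = (0.072750·850 + 0.569250·900 + 0.045000·600 + 0.159000·1175) / 0.4527 = 787.9875 / 0.4527 ≈ 1740.64
  x_3 = (0.087875·850 + 0.283125·900 + 0.505500·600 + 0.176500·1175) / 0.4527 = 840.19375 / 0.4527 ≈ 1855.96
  x_4 = (0.134000·850 + 0.084000·900 + 0.114000·600 + 0.604000·1175) / 0.4527 = 967.60 / 0.4527 ≈ 2137.40

x_2 = 1740.64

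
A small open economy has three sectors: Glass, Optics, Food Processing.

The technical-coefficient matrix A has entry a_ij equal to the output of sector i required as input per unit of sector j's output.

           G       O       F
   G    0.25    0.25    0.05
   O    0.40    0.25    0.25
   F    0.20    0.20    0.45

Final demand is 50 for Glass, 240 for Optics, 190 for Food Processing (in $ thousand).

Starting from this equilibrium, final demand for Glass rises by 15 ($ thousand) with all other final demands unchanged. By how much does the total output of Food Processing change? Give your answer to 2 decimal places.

I − A =
  [   0.75    -0.25    -0.05]
  [  -0.40     0.75    -0.25]
  [  -0.20    -0.20     0.55]
Cofactors of I−A, C_ij = (−1)^(i+j)·(minor ij) (rows/columns in the sector order above):
  C_11 = (0.75)(0.55) − (-0.25)(-0.20) = 0.3625
  C_12 = −[(-0.40)(0.55) − (-0.25)(-0.20)] = 0.2700
  C_13 = (-0.40)(-0.20) − (0.75)(-0.20) = 0.2300
  C_21 = −[(-0.25)(0.55) − (-0.05)(-0.20)] = 0.1475
  C_22 = (0.75)(0.55) − (-0.05)(-0.20) = 0.4025
  C_23 = −[(0.75)(-0.20) − (-0.25)(-0.20)] = 0.2000
  C_31 = (-0.25)(-0.25) − (-0.05)(0.75) = 0.1000
  C_32 = −[(0.75)(-0.25) − (-0.05)(-0.40)] = 0.2075
  C_33 = (0.75)(0.75) − (-0.25)(-0.40) = 0.4625
det(I−A) = Σ_j (I−A)_1j·C_1j = (0.75)(0.3625) + (-0.25)(0.2700) + (-0.05)(0.2300) = 0.192875
adj(I−A) = Cᵀ =
  [ 0.3625   0.1475   0.1000]
  [ 0.2700   0.4025   0.2075]
  [ 0.2300   0.2000   0.4625]
(I − A)⁻¹ = adj(I−A) / det(I−A) ≈
  [   1.8795     0.7647     0.5185]
  [   1.3999     2.0868     1.0758]
  [   1.1925     1.0369     2.3979]
Δx = (I − A)⁻¹ Δd with Δd having +15 in the Glass component and 0 elsewhere.
So Δx_F = L_FG · (+15), where L_FG = adj(I−A)_FG / det(I−A) = 0.2300 / 0.192875.
Δx_F = 0.2300 × (+15) / 0.192875 = 3.45 / 0.192875 ≈ 17.89.

Δx_F = 17.89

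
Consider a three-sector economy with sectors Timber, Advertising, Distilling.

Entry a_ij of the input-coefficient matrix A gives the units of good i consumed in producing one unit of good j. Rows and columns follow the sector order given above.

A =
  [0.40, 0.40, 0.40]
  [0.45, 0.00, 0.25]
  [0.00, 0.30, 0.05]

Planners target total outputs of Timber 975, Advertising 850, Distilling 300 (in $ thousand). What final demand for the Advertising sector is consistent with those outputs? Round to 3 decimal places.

d_A = 336.250

I − A =
  [   0.60    -0.40    -0.40]
  [  -0.45     1.00    -0.25]
  [   0.00    -0.30     0.95]
d = (I − A) x:
  d_T = (+0.60)·975 + (-0.40)·850 + (-0.40)·300 = 125.000
  d_A = (-0.45)·975 + (+1.00)·850 + (-0.25)·300 = 336.250
  d_D = (+0.00)·975 + (-0.30)·850 + (+0.95)·300 = 30.000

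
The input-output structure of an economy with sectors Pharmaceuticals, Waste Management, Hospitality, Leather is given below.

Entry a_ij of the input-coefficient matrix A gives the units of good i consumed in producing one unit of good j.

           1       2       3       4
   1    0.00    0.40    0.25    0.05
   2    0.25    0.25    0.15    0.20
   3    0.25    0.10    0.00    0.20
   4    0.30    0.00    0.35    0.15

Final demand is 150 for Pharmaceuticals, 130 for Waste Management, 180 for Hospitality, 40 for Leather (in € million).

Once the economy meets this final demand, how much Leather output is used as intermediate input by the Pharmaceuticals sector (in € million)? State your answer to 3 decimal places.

I − A =
  [   1.00    -0.40    -0.25    -0.05]
  [  -0.25     0.75    -0.15    -0.20]
  [  -0.25    -0.10     1.00    -0.20]
  [  -0.30     0.00    -0.35     0.85]
Compute the cofactors C_ij = (−1)^(i+j)·(3×3 minor ij) of I−A; the adjugate is their transpose:
adj(I−A) = Cᵀ =
  [ 0.565250   0.335000   0.251500   0.171250]
  [ 0.313375   0.692500   0.267750   0.244375]
  [ 0.231625   0.192500   0.517250   0.180625]
  [ 0.294875   0.197500   0.301750   0.566875]
det(I−A) = Σ_j (I−A)_1j·C_1j = (1.00)(0.565250) + (-0.40)(0.313375) + (-0.25)(0.231625) + (-0.05)(0.294875) = 0.36725
(I − A)⁻¹ = adj(I−A) / det(I−A) ≈
  [   1.5391     0.9122     0.6848     0.4663]
  [   0.8533     1.8856     0.7291     0.6654]
  [   0.6307     0.5242     1.4084     0.4918]
  [   0.8029     0.5378     0.8216     1.5436]
First solve x = (I − A)⁻¹ d = adj(I−A)·d / det(I−A); in particular x_1 = (0.565250·150 + 0.335000·130 + 0.251500·180 + 0.171250·40) / 0.36725 = 180.4575 / 0.36725 ≈ 491.37509.
Intermediate flow from 4 to 1: z_41 = a_41 · x_1 = 0.30 × 180.4575 / 0.36725 = 54.13725 / 0.36725 ≈ 147.413.

z_41 = 147.413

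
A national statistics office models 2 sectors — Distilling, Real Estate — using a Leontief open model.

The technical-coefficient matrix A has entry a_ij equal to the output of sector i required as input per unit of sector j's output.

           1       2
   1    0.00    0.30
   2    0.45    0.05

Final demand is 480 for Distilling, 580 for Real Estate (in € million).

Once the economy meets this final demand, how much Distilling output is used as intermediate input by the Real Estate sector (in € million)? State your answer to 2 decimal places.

I − A =
  [   1.00    -0.30]
  [  -0.45     0.95]
det(I−A) = (1.00)(0.95) − (-0.30)(-0.45) = 0.8150
adj(I−A) = [[0.95, 0.30], [0.45, 1.00]]
(I − A)⁻¹ = adj(I−A) / det(I−A) ≈
  [   1.1656     0.3681]
  [   0.5521     1.2270]
First solve x = (I − A)⁻¹ d = adj(I−A)·d / det(I−A); in particular x_2 = (0.45·480 + 1.00·580) / 0.8150 = 796.00 / 0.8150 ≈ 976.6871.
Intermediate flow from 1 to 2: z_12 = a_12 · x_2 = 0.30 × 796.00 / 0.8150 = 238.80 / 0.8150 ≈ 293.01.

z_12 = 293.01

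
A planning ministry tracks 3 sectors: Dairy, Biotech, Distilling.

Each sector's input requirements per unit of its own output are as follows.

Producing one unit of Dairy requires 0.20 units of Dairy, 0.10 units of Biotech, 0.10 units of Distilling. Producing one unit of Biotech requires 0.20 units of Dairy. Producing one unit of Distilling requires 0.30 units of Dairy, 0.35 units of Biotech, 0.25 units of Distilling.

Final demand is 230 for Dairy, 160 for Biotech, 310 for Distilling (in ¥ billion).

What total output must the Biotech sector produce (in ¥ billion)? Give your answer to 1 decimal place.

I − A =
  [   0.80    -0.20    -0.30]
  [  -0.10     1.00    -0.35]
  [  -0.10     0.00     0.75]
Cofactors of I−A, C_ij = (−1)^(i+j)·(minor ij) (rows/columns in the sector order above):
  C_11 = (1.00)(0.75) − (-0.35)(0.00) = 0.7500
  C_12 = −[(-0.10)(0.75) − (-0.35)(-0.10)] = 0.1100
  C_13 = (-0.10)(0.00) − (1.00)(-0.10) = 0.1000
  C_21 = −[(-0.20)(0.75) − (-0.30)(0.00)] = 0.1500
  C_22 = (0.80)(0.75) − (-0.30)(-0.10) = 0.5700
  C_23 = −[(0.80)(0.00) − (-0.20)(-0.10)] = 0.0200
  C_31 = (-0.20)(-0.35) − (-0.30)(1.00) = 0.3700
  C_32 = −[(0.80)(-0.35) − (-0.30)(-0.10)] = 0.3100
  C_33 = (0.80)(1.00) − (-0.20)(-0.10) = 0.7800
det(I−A) = Σ_j (I−A)_1j·C_1j = (0.80)(0.7500) + (-0.20)(0.1100) + (-0.30)(0.1000) = 0.5480
adj(I−A) = Cᵀ =
  [ 0.7500   0.1500   0.3700]
  [ 0.1100   0.5700   0.3100]
  [ 0.1000   0.0200   0.7800]
(I − A)⁻¹ = adj(I−A) / det(I−A) ≈
  [   1.3686     0.2737     0.6752]
  [   0.2007     1.0401     0.5657]
  [   0.1825     0.0365     1.4234]
x = (I − A)⁻¹ d = adj(I−A)·d / det(I−A), with det(I−A) = 0.5480:
  x_1 = (0.7500·230 + 0.1500·160 + 0.3700·310) / 0.5480 = 311.20 / 0.5480 ≈ 567.9
  x_2 = (0.1100·230 + 0.5700·160 + 0.3100·310) / 0.5480 = 212.60 / 0.5480 ≈ 388.0
  x_3 = (0.1000·230 + 0.0200·160 + 0.7800·310) / 0.5480 = 268.00 / 0.5480 ≈ 489.1

x_2 = 388.0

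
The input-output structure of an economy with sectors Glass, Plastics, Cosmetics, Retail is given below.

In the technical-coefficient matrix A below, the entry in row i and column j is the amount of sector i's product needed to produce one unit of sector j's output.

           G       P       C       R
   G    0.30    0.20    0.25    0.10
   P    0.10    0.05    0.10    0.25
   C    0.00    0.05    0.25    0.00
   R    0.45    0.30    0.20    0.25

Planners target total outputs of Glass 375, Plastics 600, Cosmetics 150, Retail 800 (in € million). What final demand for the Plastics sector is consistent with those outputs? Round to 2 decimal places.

d_P = 317.50

I − A =
  [   0.70    -0.20    -0.25    -0.10]
  [  -0.10     0.95    -0.10    -0.25]
  [   0.00    -0.05     0.75     0.00]
  [  -0.45    -0.30    -0.20     0.75]
d = (I − A) x:
  d_G = (+0.70)·375 + (-0.20)·600 + (-0.25)·150 + (-0.10)·800 = 25.00
  d_P = (-0.10)·375 + (+0.95)·600 + (-0.10)·150 + (-0.25)·800 = 317.50
  d_C = (+0.00)·375 + (-0.05)·600 + (+0.75)·150 + (+0.00)·800 = 82.50
  d_R = (-0.45)·375 + (-0.30)·600 + (-0.20)·150 + (+0.75)·800 = 221.25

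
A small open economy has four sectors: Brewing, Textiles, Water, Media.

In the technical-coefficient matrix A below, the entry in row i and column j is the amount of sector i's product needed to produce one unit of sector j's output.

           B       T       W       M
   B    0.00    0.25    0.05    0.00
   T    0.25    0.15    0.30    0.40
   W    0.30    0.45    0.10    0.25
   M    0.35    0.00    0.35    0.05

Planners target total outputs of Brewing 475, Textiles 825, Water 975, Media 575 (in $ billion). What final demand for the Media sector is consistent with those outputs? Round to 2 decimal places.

d_M = 38.75

I − A =
  [   1.00    -0.25    -0.05     0.00]
  [  -0.25     0.85    -0.30    -0.40]
  [  -0.30    -0.45     0.90    -0.25]
  [  -0.35     0.00    -0.35     0.95]
d = (I − A) x:
  d_B = (+1.00)·475 + (-0.25)·825 + (-0.05)·975 + (+0.00)·575 = 220.00
  d_T = (-0.25)·475 + (+0.85)·825 + (-0.30)·975 + (-0.40)·575 = 60.00
  d_W = (-0.30)·475 + (-0.45)·825 + (+0.90)·975 + (-0.25)·575 = 220.00
  d_M = (-0.35)·475 + (+0.00)·825 + (-0.35)·975 + (+0.95)·575 = 38.75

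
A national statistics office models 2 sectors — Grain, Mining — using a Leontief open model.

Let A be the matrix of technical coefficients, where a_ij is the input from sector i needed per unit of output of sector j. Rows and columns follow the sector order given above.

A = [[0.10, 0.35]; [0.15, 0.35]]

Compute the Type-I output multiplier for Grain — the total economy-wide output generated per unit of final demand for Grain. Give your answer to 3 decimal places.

I − A =
  [   0.90    -0.35]
  [  -0.15     0.65]
det(I−A) = (0.90)(0.65) − (-0.35)(-0.15) = 0.5325
adj(I−A) = [[0.65, 0.35], [0.15, 0.90]]
(I − A)⁻¹ = adj(I−A) / det(I−A) ≈
  [   1.2207     0.6573]
  [   0.2817     1.6901]
The output multiplier for sector j is the column-j sum of the Leontief inverse (I − A)⁻¹ = adj(I−A) / det(I−A).
Column 1 of adj(I−A): (0.65, 0.15); det(I−A) = 0.5325.
m_1 = (0.65 + 0.15) / 0.5325 = 0.80 / 0.5325 ≈ 1.502.

m_1 = 1.502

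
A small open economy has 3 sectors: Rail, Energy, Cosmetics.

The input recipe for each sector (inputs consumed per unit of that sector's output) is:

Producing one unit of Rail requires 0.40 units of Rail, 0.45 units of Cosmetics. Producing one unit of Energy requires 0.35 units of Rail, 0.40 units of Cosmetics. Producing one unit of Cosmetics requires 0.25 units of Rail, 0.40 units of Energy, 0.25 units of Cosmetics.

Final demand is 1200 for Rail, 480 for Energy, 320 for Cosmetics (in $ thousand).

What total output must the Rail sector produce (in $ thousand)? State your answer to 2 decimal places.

x_1 = 5640.34

I − A =
  [   0.60    -0.35    -0.25]
  [   0.00     1.00    -0.40]
  [  -0.45    -0.40     0.75]
Cofactors of I−A, C_ij = (−1)^(i+j)·(minor ij) (rows/columns in the sector order above):
  C_11 = (1.00)(0.75) − (-0.40)(-0.40) = 0.5900
  C_12 = −[(0.00)(0.75) − (-0.40)(-0.45)] = 0.1800
  C_13 = (0.00)(-0.40) − (1.00)(-0.45) = 0.4500
  C_21 = −[(-0.35)(0.75) − (-0.25)(-0.40)] = 0.3625
  C_22 = (0.60)(0.75) − (-0.25)(-0.45) = 0.3375
  C_23 = −[(0.60)(-0.40) − (-0.35)(-0.45)] = 0.3975
  C_31 = (-0.35)(-0.40) − (-0.25)(1.00) = 0.3900
  C_32 = −[(0.60)(-0.40) − (-0.25)(0.00)] = 0.2400
  C_33 = (0.60)(1.00) − (-0.35)(0.00) = 0.6000
det(I−A) = Σ_j (I−A)_1j·C_1j = (0.60)(0.5900) + (-0.35)(0.1800) + (-0.25)(0.4500) = 0.1785
adj(I−A) = Cᵀ =
  [ 0.5900   0.3625   0.3900]
  [ 0.1800   0.3375   0.2400]
  [ 0.4500   0.3975   0.6000]
(I − A)⁻¹ = adj(I−A) / det(I−A) ≈
  [   3.3053     2.0308     2.1849]
  [   1.0084     1.8908     1.3445]
  [   2.5210     2.2269     3.3613]
x = (I − A)⁻¹ d = adj(I−A)·d / det(I−A), with det(I−A) = 0.1785:
  x_1 = (0.5900·1200 + 0.3625·480 + 0.3900·320) / 0.1785 = 1006.80 / 0.1785 ≈ 5640.34
  x_2 = (0.1800·1200 + 0.3375·480 + 0.2400·320) / 0.1785 = 454.80 / 0.1785 ≈ 2547.90
  x_3 = (0.4500·1200 + 0.3975·480 + 0.6000·320) / 0.1785 = 922.80 / 0.1785 ≈ 5169.75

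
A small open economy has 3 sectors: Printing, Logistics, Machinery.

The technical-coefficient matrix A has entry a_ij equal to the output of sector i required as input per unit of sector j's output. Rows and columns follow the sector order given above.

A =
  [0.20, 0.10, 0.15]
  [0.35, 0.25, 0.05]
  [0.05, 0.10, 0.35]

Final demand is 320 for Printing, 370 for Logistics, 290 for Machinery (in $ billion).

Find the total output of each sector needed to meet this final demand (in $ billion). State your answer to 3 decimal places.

x_1 = 619.311, x_2 = 823.713, x_3 = 620.518

I − A =
  [   0.80    -0.10    -0.15]
  [  -0.35     0.75    -0.05]
  [  -0.05    -0.10     0.65]
Cofactors of I−A, C_ij = (−1)^(i+j)·(minor ij) (rows/columns in the sector order above):
  C_11 = (0.75)(0.65) − (-0.05)(-0.10) = 0.4825
  C_12 = −[(-0.35)(0.65) − (-0.05)(-0.05)] = 0.2300
  C_13 = (-0.35)(-0.10) − (0.75)(-0.05) = 0.0725
  C_21 = −[(-0.10)(0.65) − (-0.15)(-0.10)] = 0.0800
  C_22 = (0.80)(0.65) − (-0.15)(-0.05) = 0.5125
  C_23 = −[(0.80)(-0.10) − (-0.10)(-0.05)] = 0.0850
  C_31 = (-0.10)(-0.05) − (-0.15)(0.75) = 0.1175
  C_32 = −[(0.80)(-0.05) − (-0.15)(-0.35)] = 0.0925
  C_33 = (0.80)(0.75) − (-0.10)(-0.35) = 0.5650
det(I−A) = Σ_j (I−A)_1j·C_1j = (0.80)(0.4825) + (-0.10)(0.2300) + (-0.15)(0.0725) = 0.352125
adj(I−A) = Cᵀ =
  [ 0.4825   0.0800   0.1175]
  [ 0.2300   0.5125   0.0925]
  [ 0.0725   0.0850   0.5650]
(I − A)⁻¹ = adj(I−A) / det(I−A) ≈
  [   1.3703     0.2272     0.3337]
  [   0.6532     1.4554     0.2627]
  [   0.2059     0.2414     1.6045]
x = (I − A)⁻¹ d = adj(I−A)·d / det(I−A), with det(I−A) = 0.352125:
  x_1 = (0.4825·320 + 0.0800·370 + 0.1175·290) / 0.352125 = 218.075 / 0.352125 ≈ 619.311
  x_2 = (0.2300·320 + 0.5125·370 + 0.0925·290) / 0.352125 = 290.05 / 0.352125 ≈ 823.713
  x_3 = (0.0725·320 + 0.0850·370 + 0.5650·290) / 0.352125 = 218.50 / 0.352125 ≈ 620.518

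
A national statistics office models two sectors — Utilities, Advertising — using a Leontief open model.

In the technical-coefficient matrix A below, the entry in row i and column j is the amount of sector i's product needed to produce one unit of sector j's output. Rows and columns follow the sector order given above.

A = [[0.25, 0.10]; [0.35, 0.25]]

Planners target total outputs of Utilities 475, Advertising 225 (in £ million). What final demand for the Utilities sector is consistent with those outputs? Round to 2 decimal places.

d_U = 333.75

I − A =
  [   0.75    -0.10]
  [  -0.35     0.75]
d = (I − A) x:
  d_U = (+0.75)·475 + (-0.10)·225 = 333.75
  d_A = (-0.35)·475 + (+0.75)·225 = 2.50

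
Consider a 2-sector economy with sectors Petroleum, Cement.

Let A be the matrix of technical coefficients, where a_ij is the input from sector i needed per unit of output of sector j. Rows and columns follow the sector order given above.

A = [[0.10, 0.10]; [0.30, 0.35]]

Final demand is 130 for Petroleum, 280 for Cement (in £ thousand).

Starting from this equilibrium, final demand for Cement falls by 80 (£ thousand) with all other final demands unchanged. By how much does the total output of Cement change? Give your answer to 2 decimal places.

I − A =
  [   0.90    -0.10]
  [  -0.30     0.65]
det(I−A) = (0.90)(0.65) − (-0.10)(-0.30) = 0.5550
adj(I−A) = [[0.65, 0.10], [0.30, 0.90]]
(I − A)⁻¹ = adj(I−A) / det(I−A) ≈
  [   1.1712     0.1802]
  [   0.5405     1.6216]
Δx = (I − A)⁻¹ Δd with Δd having -80 in the Cement component and 0 elsewhere.
So Δx_C = L_CC · (-80), where L_CC = adj(I−A)_CC / det(I−A) = 0.90 / 0.5550.
Δx_C = 0.90 × (-80) / 0.5550 = -72.00 / 0.5550 ≈ -129.73.

Δx_C = -129.73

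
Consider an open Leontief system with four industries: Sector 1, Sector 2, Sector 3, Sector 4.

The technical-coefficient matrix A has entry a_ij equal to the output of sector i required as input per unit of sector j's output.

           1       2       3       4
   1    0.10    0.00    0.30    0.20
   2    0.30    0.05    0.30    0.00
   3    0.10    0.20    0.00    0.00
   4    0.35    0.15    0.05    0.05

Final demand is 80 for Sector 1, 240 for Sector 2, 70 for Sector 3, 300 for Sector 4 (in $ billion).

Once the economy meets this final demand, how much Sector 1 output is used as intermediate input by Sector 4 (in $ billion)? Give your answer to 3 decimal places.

z_14 = 95.836

I − A =
  [   0.90     0.00    -0.30    -0.20]
  [  -0.30     0.95    -0.30     0.00]
  [  -0.10    -0.20     1.00     0.00]
  [  -0.35    -0.15    -0.05     0.95]
Compute the cofactors C_ij = (−1)^(i+j)·(3×3 minor ij) of I−A; the adjugate is their transpose:
adj(I−A) = Cᵀ =
  [ 0.84550   0.08900   0.28925   0.17800]
  [ 0.31350   0.75550   0.32400   0.06600]
  [ 0.14725   0.16000   0.73675   0.03100]
  [ 0.36875   0.16050   0.19650   0.75450]
det(I−A) = Σ_j (I−A)_1j·C_1j = (0.90)(0.84550) + (0.00)(0.31350) + (-0.30)(0.14725) + (-0.20)(0.36875) = 0.643025
(I − A)⁻¹ = adj(I−A) / det(I−A) ≈
  [   1.3149     0.1384     0.4498     0.2768]
  [   0.4875     1.1749     0.5039     0.1026]
  [   0.2290     0.2488     1.1458     0.0482]
  [   0.5735     0.2496     0.3056     1.1734]
First solve x = (I − A)⁻¹ d = adj(I−A)·d / det(I−A); in particular x_4 = (0.36875·80 + 0.16050·240 + 0.19650·70 + 0.75450·300) / 0.643025 = 308.125 / 0.643025 ≈ 479.18044.
Intermediate flow from 1 to 4: z_14 = a_14 · x_4 = 0.20 × 308.125 / 0.643025 = 61.625 / 0.643025 ≈ 95.836.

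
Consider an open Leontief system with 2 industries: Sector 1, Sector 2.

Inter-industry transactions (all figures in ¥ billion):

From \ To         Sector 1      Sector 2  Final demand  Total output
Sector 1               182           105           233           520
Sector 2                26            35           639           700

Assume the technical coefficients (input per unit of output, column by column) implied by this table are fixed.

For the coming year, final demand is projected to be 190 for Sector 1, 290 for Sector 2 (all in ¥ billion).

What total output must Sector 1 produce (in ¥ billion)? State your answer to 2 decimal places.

x_1 = 367.21

Technical coefficients a_ij = z_ij / X_j:
  a_11 = 182/520 = 0.35, a_21 = 26/520 = 0.05
  a_12 = 105/700 = 0.15, a_22 = 35/700 = 0.05
I − A =
  [   0.65    -0.15]
  [  -0.05     0.95]
det(I−A) = (0.65)(0.95) − (-0.15)(-0.05) = 0.6100
adj(I−A) = [[0.95, 0.15], [0.05, 0.65]]
(I − A)⁻¹ = adj(I−A) / det(I−A) ≈
  [   1.5574     0.2459]
  [   0.0820     1.0656]
x = (I − A)⁻¹ d = adj(I−A)·d / det(I−A), with det(I−A) = 0.6100:
  x_1 = (0.95·190 + 0.15·290) / 0.6100 = 224.00 / 0.6100 ≈ 367.21
  x_2 = (0.05·190 + 0.65·290) / 0.6100 = 198.00 / 0.6100 ≈ 324.59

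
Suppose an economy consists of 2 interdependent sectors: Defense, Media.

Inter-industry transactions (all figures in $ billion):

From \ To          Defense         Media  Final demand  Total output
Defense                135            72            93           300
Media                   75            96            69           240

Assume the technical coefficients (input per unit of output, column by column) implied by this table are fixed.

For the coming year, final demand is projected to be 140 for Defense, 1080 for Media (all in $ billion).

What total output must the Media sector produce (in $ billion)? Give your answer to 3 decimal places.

Technical coefficients a_ij = z_ij / X_j:
  a_11 = 135/300 = 0.45, a_21 = 75/300 = 0.25
  a_12 = 72/240 = 0.30, a_22 = 96/240 = 0.40
I − A =
  [   0.55    -0.30]
  [  -0.25     0.60]
det(I−A) = (0.55)(0.60) − (-0.30)(-0.25) = 0.2550
adj(I−A) = [[0.60, 0.30], [0.25, 0.55]]
(I − A)⁻¹ = adj(I−A) / det(I−A) ≈
  [   2.3529     1.1765]
  [   0.9804     2.1569]
x = (I − A)⁻¹ d = adj(I−A)·d / det(I−A), with det(I−A) = 0.2550:
  x_1 = (0.60·140 + 0.30·1080) / 0.2550 = 408.00 / 0.2550 = 1600.000
  x_2 = (0.25·140 + 0.55·1080) / 0.2550 = 629.00 / 0.2550 ≈ 2466.667

x_2 = 2466.667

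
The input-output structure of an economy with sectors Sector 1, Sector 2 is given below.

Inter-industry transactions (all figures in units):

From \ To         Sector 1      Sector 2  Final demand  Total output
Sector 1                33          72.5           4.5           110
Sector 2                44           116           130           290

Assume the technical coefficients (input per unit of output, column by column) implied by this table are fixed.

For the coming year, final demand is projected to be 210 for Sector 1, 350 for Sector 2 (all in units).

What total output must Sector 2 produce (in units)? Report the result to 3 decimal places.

Technical coefficients a_ij = z_ij / X_j:
  a_11 = 33/110 = 0.30, a_21 = 44/110 = 0.40
  a_12 = 72.5/290 = 0.25, a_22 = 116/290 = 0.40
I − A =
  [   0.70    -0.25]
  [  -0.40     0.60]
det(I−A) = (0.70)(0.60) − (-0.25)(-0.40) = 0.3200
adj(I−A) = [[0.60, 0.25], [0.40, 0.70]]
(I − A)⁻¹ = adj(I−A) / det(I−A) ≈
  [   1.8750     0.7813]
  [   1.2500     2.1875]
x = (I − A)⁻¹ d = adj(I−A)·d / det(I−A), with det(I−A) = 0.3200:
  x_1 = (0.60·210 + 0.25·350) / 0.3200 = 213.50 / 0.3200 ≈ 667.188
  x_2 = (0.40·210 + 0.70·350) / 0.3200 = 329.00 / 0.3200 = 1028.125

x_2 = 1028.125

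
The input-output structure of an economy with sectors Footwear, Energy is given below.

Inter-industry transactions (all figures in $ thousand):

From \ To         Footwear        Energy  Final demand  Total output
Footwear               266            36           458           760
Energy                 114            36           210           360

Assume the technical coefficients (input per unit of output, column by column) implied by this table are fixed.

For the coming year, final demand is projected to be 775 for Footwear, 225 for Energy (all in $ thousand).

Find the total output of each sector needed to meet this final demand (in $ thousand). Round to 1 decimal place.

x_1 = 1263.2, x_2 = 460.5

Technical coefficients a_ij = z_ij / X_j:
  a_11 = 266/760 = 0.35, a_21 = 114/760 = 0.15
  a_12 = 36/360 = 0.10, a_22 = 36/360 = 0.10
I − A =
  [   0.65    -0.10]
  [  -0.15     0.90]
det(I−A) = (0.65)(0.90) − (-0.10)(-0.15) = 0.5700
adj(I−A) = [[0.90, 0.10], [0.15, 0.65]]
(I − A)⁻¹ = adj(I−A) / det(I−A) ≈
  [   1.5789     0.1754]
  [   0.2632     1.1404]
x = (I − A)⁻¹ d = adj(I−A)·d / det(I−A), with det(I−A) = 0.5700:
  x_1 = (0.90·775 + 0.10·225) / 0.5700 = 720.00 / 0.5700 ≈ 1263.2
  x_2 = (0.15·775 + 0.65·225) / 0.5700 = 262.50 / 0.5700 ≈ 460.5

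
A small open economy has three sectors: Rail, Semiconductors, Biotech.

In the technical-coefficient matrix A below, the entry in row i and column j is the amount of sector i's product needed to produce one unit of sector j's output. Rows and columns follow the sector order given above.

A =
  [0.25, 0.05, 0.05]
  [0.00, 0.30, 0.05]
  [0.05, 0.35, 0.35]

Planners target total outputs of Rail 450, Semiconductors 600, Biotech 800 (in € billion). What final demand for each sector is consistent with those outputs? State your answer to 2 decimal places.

d_1 = 267.50, d_2 = 380.00, d_3 = 287.50

I − A =
  [   0.75    -0.05    -0.05]
  [   0.00     0.70    -0.05]
  [  -0.05    -0.35     0.65]
d = (I − A) x:
  d_1 = (+0.75)·450 + (-0.05)·600 + (-0.05)·800 = 267.50
  d_2 = (+0.00)·450 + (+0.70)·600 + (-0.05)·800 = 380.00
  d_3 = (-0.05)·450 + (-0.35)·600 + (+0.65)·800 = 287.50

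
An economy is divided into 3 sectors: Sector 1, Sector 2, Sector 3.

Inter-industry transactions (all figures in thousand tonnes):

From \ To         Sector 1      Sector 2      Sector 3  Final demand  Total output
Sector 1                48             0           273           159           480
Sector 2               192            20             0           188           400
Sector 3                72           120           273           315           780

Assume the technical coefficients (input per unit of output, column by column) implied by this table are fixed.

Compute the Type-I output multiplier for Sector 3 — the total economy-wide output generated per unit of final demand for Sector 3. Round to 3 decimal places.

Technical coefficients a_ij = z_ij / X_j:
  a_11 = 48/480 = 0.10, a_21 = 192/480 = 0.40, a_31 = 72/480 = 0.15
  a_12 = 0/400 = 0.00, a_22 = 20/400 = 0.05, a_32 = 120/400 = 0.30
  a_13 = 273/780 = 0.35, a_23 = 0/780 = 0.00, a_33 = 273/780 = 0.35
I − A =
  [   0.90     0.00    -0.35]
  [  -0.40     0.95     0.00]
  [  -0.15    -0.30     0.65]
Cofactors of I−A, C_ij = (−1)^(i+j)·(minor ij) (rows/columns in the sector order above):
  C_11 = (0.95)(0.65) − (0.00)(-0.30) = 0.6175
  C_12 = −[(-0.40)(0.65) − (0.00)(-0.15)] = 0.2600
  C_13 = (-0.40)(-0.30) − (0.95)(-0.15) = 0.2625
  C_21 = −[(0.00)(0.65) − (-0.35)(-0.30)] = 0.1050
  C_22 = (0.90)(0.65) − (-0.35)(-0.15) = 0.5325
  C_23 = −[(0.90)(-0.30) − (0.00)(-0.15)] = 0.2700
  C_31 = (0.00)(0.00) − (-0.35)(0.95) = 0.3325
  C_32 = −[(0.90)(0.00) − (-0.35)(-0.40)] = 0.1400
  C_33 = (0.90)(0.95) − (0.00)(-0.40) = 0.8550
det(I−A) = Σ_j (I−A)_1j·C_1j = (0.90)(0.6175) + (0.00)(0.2600) + (-0.35)(0.2625) = 0.463875
adj(I−A) = Cᵀ =
  [ 0.6175   0.1050   0.3325]
  [ 0.2600   0.5325   0.1400]
  [ 0.2625   0.2700   0.8550]
(I − A)⁻¹ = adj(I−A) / det(I−A) ≈
  [   1.3312     0.2264     0.7168]
  [   0.5605     1.1479     0.3018]
  [   0.5659     0.5821     1.8432]
The output multiplier for sector j is the column-j sum of the Leontief inverse (I − A)⁻¹ = adj(I−A) / det(I−A).
Column 3 of adj(I−A): (0.3325, 0.1400, 0.8550); det(I−A) = 0.463875.
m_3 = (0.3325 + 0.1400 + 0.8550) / 0.463875 = 1.3275 / 0.463875 ≈ 2.862.

m_3 = 2.862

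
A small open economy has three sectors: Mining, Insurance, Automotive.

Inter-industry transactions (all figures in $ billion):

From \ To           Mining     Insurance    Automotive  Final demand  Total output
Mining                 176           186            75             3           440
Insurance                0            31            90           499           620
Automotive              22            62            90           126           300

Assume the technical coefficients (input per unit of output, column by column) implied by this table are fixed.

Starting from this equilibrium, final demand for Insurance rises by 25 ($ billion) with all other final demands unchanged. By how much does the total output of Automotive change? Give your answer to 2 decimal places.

Technical coefficients a_ij = z_ij / X_j:
  a_11 = 176/440 = 0.40, a_21 = 0/440 = 0.00, a_31 = 22/440 = 0.05
  a_12 = 186/620 = 0.30, a_22 = 31/620 = 0.05, a_32 = 62/620 = 0.10
  a_13 = 75/300 = 0.25, a_23 = 90/300 = 0.30, a_33 = 90/300 = 0.30
I − A =
  [   0.60    -0.30    -0.25]
  [   0.00     0.95    -0.30]
  [  -0.05    -0.10     0.70]
Cofactors of I−A, C_ij = (−1)^(i+j)·(minor ij) (rows/columns in the sector order above):
  C_11 = (0.95)(0.70) − (-0.30)(-0.10) = 0.6350
  C_12 = −[(0.00)(0.70) − (-0.30)(-0.05)] = 0.0150
  C_13 = (0.00)(-0.10) − (0.95)(-0.05) = 0.0475
  C_21 = −[(-0.30)(0.70) − (-0.25)(-0.10)] = 0.2350
  C_22 = (0.60)(0.70) − (-0.25)(-0.05) = 0.4075
  C_23 = −[(0.60)(-0.10) − (-0.30)(-0.05)] = 0.0750
  C_31 = (-0.30)(-0.30) − (-0.25)(0.95) = 0.3275
  C_32 = −[(0.60)(-0.30) − (-0.25)(0.00)] = 0.1800
  C_33 = (0.60)(0.95) − (-0.30)(0.00) = 0.5700
det(I−A) = Σ_j (I−A)_1j·C_1j = (0.60)(0.6350) + (-0.30)(0.0150) + (-0.25)(0.0475) = 0.364625
adj(I−A) = Cᵀ =
  [ 0.6350   0.2350   0.3275]
  [ 0.0150   0.4075   0.1800]
  [ 0.0475   0.0750   0.5700]
(I − A)⁻¹ = adj(I−A) / det(I−A) ≈
  [   1.7415     0.6445     0.8982]
  [   0.0411     1.1176     0.4937]
  [   0.1303     0.2057     1.5632]
Δx = (I − A)⁻¹ Δd with Δd having +25 in the Insurance component and 0 elsewhere.
So Δx_3 = L_32 · (+25), where L_32 = adj(I−A)_32 / det(I−A) = 0.0750 / 0.364625.
Δx_3 = 0.0750 × (+25) / 0.364625 = 1.875 / 0.364625 ≈ 5.14.

Δx_3 = 5.14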